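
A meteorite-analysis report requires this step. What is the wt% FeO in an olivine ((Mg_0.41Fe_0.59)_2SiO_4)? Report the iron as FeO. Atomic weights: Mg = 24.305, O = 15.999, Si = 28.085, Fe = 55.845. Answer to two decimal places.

47.65 wt%

Formula mass = 177.908 g/mol.
1.18 Fe → 1.1800 mol FeO per formula unit; M(FeO) = 71.844, so FeO mass = 84.776 g.
84.776/177.908 × 100 = 47.65 wt%.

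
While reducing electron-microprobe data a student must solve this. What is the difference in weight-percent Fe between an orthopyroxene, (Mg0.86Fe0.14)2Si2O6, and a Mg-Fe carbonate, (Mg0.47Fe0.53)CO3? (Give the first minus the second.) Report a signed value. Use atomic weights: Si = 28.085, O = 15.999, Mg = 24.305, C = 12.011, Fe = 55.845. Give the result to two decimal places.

-21.84 percentage points

M((Mg0.86Fe0.14)2Si2O6) = 209.605 g/mol, so wt% Fe = 15.637/209.605 × 100 = 7.46%.
M((Mg0.47Fe0.53)CO3) = 101.029 g/mol, so wt% Fe = 29.598/101.029 × 100 = 29.30%.
7.46 − 29.30 = -21.84 pp.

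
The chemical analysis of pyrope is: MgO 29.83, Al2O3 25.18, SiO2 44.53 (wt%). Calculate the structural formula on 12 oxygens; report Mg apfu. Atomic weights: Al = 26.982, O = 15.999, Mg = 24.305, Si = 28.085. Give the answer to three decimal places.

2.997 Mg apfu

MgO: 29.83/40.304 = 0.74013 mol → 0.74013 mol Mg, 0.74013 mol O.
Al2O3: 25.18/101.961 = 0.24696 mol → 0.49392 mol Al, 0.74088 mol O.
SiO2: 44.53/60.083 = 0.74114 mol → 0.74114 mol Si, 1.48228 mol O.
Total oxygen = 2.96329 mol. Normalization factor = 12/2.96329 = 4.04955.
Mg per 12 O = 0.74013 × 4.04955 = 2.997.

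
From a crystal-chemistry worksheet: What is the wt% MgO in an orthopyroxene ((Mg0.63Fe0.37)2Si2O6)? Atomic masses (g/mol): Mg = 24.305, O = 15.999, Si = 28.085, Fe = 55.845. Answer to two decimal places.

Formula mass = 224.114 g/mol.
1.26 Mg → 1.2600 mol MgO per formula unit; M(MgO) = 40.304, so MgO mass = 50.783 g.
50.783/224.114 × 100 = 22.66 wt%.

22.66 wt%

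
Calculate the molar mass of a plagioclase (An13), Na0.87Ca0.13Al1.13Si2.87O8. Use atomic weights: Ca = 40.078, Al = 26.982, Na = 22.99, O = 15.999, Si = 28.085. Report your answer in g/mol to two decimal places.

The formula mass is the sum 0.87×22.99 + 0.13×40.078 + 1.13×26.982 + 2.87×28.085 + 8×15.999.

264.30 g/mol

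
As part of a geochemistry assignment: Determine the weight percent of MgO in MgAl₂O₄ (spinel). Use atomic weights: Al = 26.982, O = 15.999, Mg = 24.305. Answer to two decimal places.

Formula mass = 142.265 g/mol.
1 Mg → 1.0000 mol MgO per formula unit; M(MgO) = 40.304, so MgO mass = 40.304 g.
40.304/142.265 × 100 = 28.33 wt%.

28.33 wt%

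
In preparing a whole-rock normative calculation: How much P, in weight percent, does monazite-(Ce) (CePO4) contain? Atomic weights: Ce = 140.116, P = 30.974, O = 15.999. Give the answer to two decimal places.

13.18 weight percent

M(CePO4) = 235.086 g/mol.
P contributes 1 × 30.974 = 30.974 g per mole.
30.974/235.086 = 0.1318 → 13.18%.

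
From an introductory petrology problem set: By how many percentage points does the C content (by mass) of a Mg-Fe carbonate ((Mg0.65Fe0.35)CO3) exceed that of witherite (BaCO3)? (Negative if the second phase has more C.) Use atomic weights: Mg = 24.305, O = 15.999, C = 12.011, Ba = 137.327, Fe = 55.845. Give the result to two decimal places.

6.51 percentage points

M((Mg0.65Fe0.35)CO3) = 95.352 g/mol, so wt% C = 12.011/95.352 × 100 = 12.60%.
M(BaCO3) = 197.335 g/mol, so wt% C = 12.011/197.335 × 100 = 6.09%.
12.60 − 6.09 = 6.51 pp.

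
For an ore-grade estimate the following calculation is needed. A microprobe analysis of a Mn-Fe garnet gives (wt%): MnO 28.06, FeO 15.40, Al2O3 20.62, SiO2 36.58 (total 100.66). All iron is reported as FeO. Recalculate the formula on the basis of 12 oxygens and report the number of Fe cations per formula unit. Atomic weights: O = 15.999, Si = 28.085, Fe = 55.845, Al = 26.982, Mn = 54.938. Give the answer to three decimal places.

1.057 Fe apfu

28.06 wt% MnO ÷ 70.937 g/mol = 0.39556 mol, giving 0.39556 Mn and 0.39556 O.
15.40 wt% FeO ÷ 71.844 g/mol = 0.21435 mol, giving 0.21435 Fe and 0.21435 O.
20.62 wt% Al2O3 ÷ 101.961 g/mol = 0.20223 mol, giving 0.40446 Al and 0.60669 O.
36.58 wt% SiO2 ÷ 60.083 g/mol = 0.60882 mol, giving 0.60882 Si and 1.21764 O.
Oxygen sums to 2.43424; scaling by 12/2.43424 = 4.92967 puts the formula on 12 O.
Fe: 0.21435 × 4.92967 = 1.057 atoms per formula unit.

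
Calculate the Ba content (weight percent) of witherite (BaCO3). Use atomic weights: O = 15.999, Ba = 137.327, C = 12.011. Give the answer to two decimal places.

Formula mass = 1*137.327 + 1*12.011 + 3*15.999 = 197.335 g/mol, of which 137.327 g is Ba.
So Ba makes up 137.327/197.335 = 0.6959 of the mass, i.e. 69.59%.

69.59 weight percent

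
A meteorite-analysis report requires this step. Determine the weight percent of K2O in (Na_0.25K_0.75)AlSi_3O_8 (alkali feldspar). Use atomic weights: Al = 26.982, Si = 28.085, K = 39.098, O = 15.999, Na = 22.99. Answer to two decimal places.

Molar mass of (Na_0.25K_0.75)AlSi_3O_8 = 0.25·22.99 + 0.75·39.098 + 1·26.982 + 3·28.085 + 8·15.999 = 274.300 g/mol.
Each formula unit contains 0.75 K, equivalent to 0.75/2 = 0.3750 mol K2O.
M(K2O) = 2×39.098 + 1×15.999 = 94.195 g/mol.
Mass of K2O per formula unit = 0.3750 × 94.195 = 35.323 g.
K2O wt% = 35.323 / 274.300 × 100 = 12.88%.

12.88 wt%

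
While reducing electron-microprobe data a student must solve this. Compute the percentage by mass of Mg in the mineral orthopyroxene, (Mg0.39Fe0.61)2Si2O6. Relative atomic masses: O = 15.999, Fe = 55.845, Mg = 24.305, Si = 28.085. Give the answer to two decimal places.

M((Mg0.39Fe0.61)2Si2O6) = 239.253 g/mol.
Mg contributes 0.78 × 24.305 = 18.958 g per mole.
18.958/239.253 = 0.0792 → 7.92%.

7.92 wt%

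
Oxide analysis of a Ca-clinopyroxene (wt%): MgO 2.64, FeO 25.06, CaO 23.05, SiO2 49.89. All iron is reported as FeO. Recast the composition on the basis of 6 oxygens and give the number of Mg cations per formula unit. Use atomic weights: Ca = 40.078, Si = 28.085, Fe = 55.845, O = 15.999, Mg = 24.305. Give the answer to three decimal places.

2.64 wt% MgO ÷ 40.304 g/mol = 0.06550 mol, giving 0.06550 Mg and 0.06550 O.
25.06 wt% FeO ÷ 71.844 g/mol = 0.34881 mol, giving 0.34881 Fe and 0.34881 O.
23.05 wt% CaO ÷ 56.077 g/mol = 0.41104 mol, giving 0.41104 Ca and 0.41104 O.
49.89 wt% SiO2 ÷ 60.083 g/mol = 0.83035 mol, giving 0.83035 Si and 1.66070 O.
Oxygen sums to 2.48605; scaling by 6/2.48605 = 2.41347 puts the formula on 6 O.
Mg: 0.06550 × 2.41347 = 0.158 atoms per formula unit.

0.158 Mg apfu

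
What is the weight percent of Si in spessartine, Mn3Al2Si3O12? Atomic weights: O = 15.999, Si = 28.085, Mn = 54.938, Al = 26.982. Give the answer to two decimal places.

Formula mass = 3*54.938 + 2*26.982 + 3*28.085 + 12*15.999 = 495.021 g/mol, of which 84.255 g is Si.
So Si makes up 84.255/495.021 = 0.1702 of the mass, i.e. 17.02%.

17.02 mass %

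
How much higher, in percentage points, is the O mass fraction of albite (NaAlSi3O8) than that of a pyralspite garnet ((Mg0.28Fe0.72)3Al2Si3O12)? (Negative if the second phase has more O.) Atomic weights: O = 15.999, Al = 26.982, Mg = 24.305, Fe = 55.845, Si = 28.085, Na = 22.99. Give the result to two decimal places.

First mineral: 127.992 g O in 262.219 g formula = 48.81 wt% O.
Second mineral: 191.988 g O in 471.248 g formula = 40.74 wt% O.
48.81% − 40.74% gives a difference of 8.07 percentage points.

8.07 percentage points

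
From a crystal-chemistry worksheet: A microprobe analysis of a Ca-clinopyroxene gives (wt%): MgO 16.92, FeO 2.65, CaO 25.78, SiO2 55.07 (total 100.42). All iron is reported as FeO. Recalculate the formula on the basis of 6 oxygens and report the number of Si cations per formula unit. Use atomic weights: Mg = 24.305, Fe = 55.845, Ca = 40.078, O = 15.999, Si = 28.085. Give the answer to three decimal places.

16.92 wt% MgO ÷ 40.304 g/mol = 0.41981 mol, giving 0.41981 Mg and 0.41981 O.
2.65 wt% FeO ÷ 71.844 g/mol = 0.03689 mol, giving 0.03689 Fe and 0.03689 O.
25.78 wt% CaO ÷ 56.077 g/mol = 0.45973 mol, giving 0.45973 Ca and 0.45973 O.
55.07 wt% SiO2 ÷ 60.083 g/mol = 0.91657 mol, giving 0.91657 Si and 1.83314 O.
Oxygen sums to 2.74957; scaling by 6/2.74957 = 2.18216 puts the formula on 6 O.
Si: 0.91657 × 2.18216 = 2.000 atoms per formula unit.

2.000 Si apfu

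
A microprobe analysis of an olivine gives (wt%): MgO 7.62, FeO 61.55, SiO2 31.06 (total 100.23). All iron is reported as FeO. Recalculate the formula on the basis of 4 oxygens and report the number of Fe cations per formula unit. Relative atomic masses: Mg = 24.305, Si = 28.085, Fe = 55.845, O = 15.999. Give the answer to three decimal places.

MgO (M=40.304): mol = 0.18906; Mg = 0.18906, O = 0.18906.
FeO (M=71.844): mol = 0.85672; Fe = 0.85672, O = 0.85672.
SiO2 (M=60.083): mol = 0.51695; Si = 0.51695, O = 1.03390.
ΣO = 2.07968; factor = 4/ΣO = 1.92337.
Fe apfu = 0.85672 × 1.92337 = 1.648.

1.648 Fe apfu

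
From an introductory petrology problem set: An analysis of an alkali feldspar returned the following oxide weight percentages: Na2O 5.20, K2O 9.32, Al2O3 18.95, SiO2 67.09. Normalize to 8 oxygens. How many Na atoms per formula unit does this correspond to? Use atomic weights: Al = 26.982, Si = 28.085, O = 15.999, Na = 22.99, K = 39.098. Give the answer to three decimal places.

Na2O (M=61.979): mol = 0.08390; Na = 0.16780, O = 0.08390.
K2O (M=94.195): mol = 0.09894; K = 0.19788, O = 0.09894.
Al2O3 (M=101.961): mol = 0.18586; Al = 0.37172, O = 0.55758.
SiO2 (M=60.083): mol = 1.11662; Si = 1.11662, O = 2.23324.
ΣO = 2.97366; factor = 8/ΣO = 2.69029.
Na apfu = 0.16780 × 2.69029 = 0.451.

0.451 Na apfu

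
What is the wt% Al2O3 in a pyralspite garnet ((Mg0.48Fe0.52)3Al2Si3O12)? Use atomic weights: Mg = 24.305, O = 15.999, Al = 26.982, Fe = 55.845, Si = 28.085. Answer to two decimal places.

22.54 wt%

M((Mg0.48Fe0.52)3Al2Si3O12) = 452.324 g/mol; M(Al2O3) = 101.961 g/mol.
Moles Al2O3 per formula unit = 2 Al ÷ 2 = 1.0000.
Al2O3 fraction = (1.0000 × 101.961) / 452.324 = 101.961/452.324 = 0.2254.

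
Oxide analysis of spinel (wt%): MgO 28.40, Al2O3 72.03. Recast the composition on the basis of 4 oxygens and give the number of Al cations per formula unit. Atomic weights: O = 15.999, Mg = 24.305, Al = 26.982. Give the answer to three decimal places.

28.40 wt% MgO ÷ 40.304 g/mol = 0.70464 mol, giving 0.70464 Mg and 0.70464 O.
72.03 wt% Al2O3 ÷ 101.961 g/mol = 0.70645 mol, giving 1.41290 Al and 2.11935 O.
Oxygen sums to 2.82399; scaling by 4/2.82399 = 1.41644 puts the formula on 4 O.
Al: 1.41290 × 1.41644 = 2.001 atoms per formula unit.

2.001 Al apfu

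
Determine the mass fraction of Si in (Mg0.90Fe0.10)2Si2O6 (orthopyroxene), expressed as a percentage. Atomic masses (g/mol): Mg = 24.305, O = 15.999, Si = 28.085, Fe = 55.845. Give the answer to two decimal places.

Formula mass = 1.80×24.305 + 0.20×55.845 + 2×28.085 + 6×15.999 = 207.082 g/mol, of which 56.170 g is Si.
So Si makes up 56.170/207.082 = 0.2712 of the mass, i.e. 27.12%.

27.12 wt%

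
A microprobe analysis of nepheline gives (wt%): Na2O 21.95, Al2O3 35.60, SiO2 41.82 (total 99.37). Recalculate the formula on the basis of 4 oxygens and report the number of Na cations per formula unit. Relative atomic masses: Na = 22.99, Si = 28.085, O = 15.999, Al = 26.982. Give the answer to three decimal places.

Na2O (M=61.979): mol = 0.35415; Na = 0.70830, O = 0.35415.
Al2O3 (M=101.961): mol = 0.34915; Al = 0.69830, O = 1.04745.
SiO2 (M=60.083): mol = 0.69604; Si = 0.69604, O = 1.39208.
ΣO = 2.79368; factor = 4/ΣO = 1.43180.
Na apfu = 0.70830 × 1.43180 = 1.014.

1.014 Na apfu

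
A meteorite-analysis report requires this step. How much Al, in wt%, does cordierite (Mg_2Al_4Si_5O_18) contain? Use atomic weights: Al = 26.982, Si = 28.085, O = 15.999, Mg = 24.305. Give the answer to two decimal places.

Formula mass = 2·24.305 + 4·26.982 + 5·28.085 + 18·15.999 = 584.945 g/mol, of which 107.928 g is Al.
So Al makes up 107.928/584.945 = 0.1845 of the mass, i.e. 18.45%.

18.45 wt%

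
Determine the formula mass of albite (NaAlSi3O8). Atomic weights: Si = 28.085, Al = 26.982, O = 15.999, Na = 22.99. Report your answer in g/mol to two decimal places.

Na: 1 × 22.99 = 22.9900
Al: 1 × 26.982 = 26.9820
Si: 3 × 28.085 = 84.2550
O: 8 × 15.999 = 127.9920
Summing the contributions gives the formula mass.

262.22 g/mol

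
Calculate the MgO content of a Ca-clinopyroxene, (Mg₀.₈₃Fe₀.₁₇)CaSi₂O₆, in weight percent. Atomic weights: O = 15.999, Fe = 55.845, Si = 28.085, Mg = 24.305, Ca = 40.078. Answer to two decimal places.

15.07 wt%

Molar mass of (Mg₀.₈₃Fe₀.₁₇)CaSi₂O₆ = 0.83×24.305 + 0.17×55.845 + 1×40.078 + 2×28.085 + 6×15.999 = 221.909 g/mol.
Each formula unit contains 0.83 Mg, equivalent to 0.83/1 = 0.8300 mol MgO.
M(MgO) = 1×24.305 + 1×15.999 = 40.304 g/mol.
Mass of MgO per formula unit = 0.8300 × 40.304 = 33.452 g.
MgO wt% = 33.452 / 221.909 × 100 = 15.07%.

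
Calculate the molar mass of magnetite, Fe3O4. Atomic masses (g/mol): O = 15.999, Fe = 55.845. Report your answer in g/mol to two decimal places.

231.53 g/mol

M = 3*55.845 + 4*15.999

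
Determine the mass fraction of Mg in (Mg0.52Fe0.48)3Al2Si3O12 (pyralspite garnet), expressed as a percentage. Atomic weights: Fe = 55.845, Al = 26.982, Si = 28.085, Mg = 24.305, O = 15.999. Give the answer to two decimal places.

8.45 weight percent

Molar mass of (Mg0.52Fe0.48)3Al2Si3O12: 1.56·24.305 + 1.44·55.845 + 2·26.982 + 3·28.085 + 12·15.999 = 448.540 g/mol.
Mass of Mg per formula unit: 1.56 × 24.305 = 37.916 g.
Weight fraction Mg = 37.916 / 448.540 = 0.0845.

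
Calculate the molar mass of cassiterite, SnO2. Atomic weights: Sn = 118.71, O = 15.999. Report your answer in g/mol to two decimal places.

Sn: 1 × 118.71 = 118.7100
O: 2 × 15.999 = 31.9980
Summing the contributions gives the formula mass.

150.71 g/mol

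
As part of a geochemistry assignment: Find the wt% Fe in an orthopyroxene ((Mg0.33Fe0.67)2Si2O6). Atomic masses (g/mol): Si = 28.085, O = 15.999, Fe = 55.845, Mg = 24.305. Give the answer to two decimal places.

M((Mg0.33Fe0.67)2Si2O6) = 243.038 g/mol.
Fe contributes 1.34 × 55.845 = 74.832 g per mole.
74.832/243.038 = 0.3079 → 30.79%.

30.79 weight percent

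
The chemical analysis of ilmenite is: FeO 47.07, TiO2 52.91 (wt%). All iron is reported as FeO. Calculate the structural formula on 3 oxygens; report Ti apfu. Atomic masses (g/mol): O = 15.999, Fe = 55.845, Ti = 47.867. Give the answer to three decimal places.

FeO: 47.07/71.844 = 0.65517 mol → 0.65517 mol Fe, 0.65517 mol O.
TiO2: 52.91/79.865 = 0.66249 mol → 0.66249 mol Ti, 1.32498 mol O.
Total oxygen = 1.98015 mol. Normalization factor = 3/1.98015 = 1.51504.
Ti per 3 O = 0.66249 × 1.51504 = 1.004.

1.004 Ti apfu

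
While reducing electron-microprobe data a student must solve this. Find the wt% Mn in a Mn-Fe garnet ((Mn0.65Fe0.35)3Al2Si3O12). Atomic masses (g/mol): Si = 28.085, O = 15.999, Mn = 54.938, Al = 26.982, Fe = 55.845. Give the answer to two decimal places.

21.60 mass %

Formula mass = 1.95×54.938 + 1.05×55.845 + 2×26.982 + 3×28.085 + 12×15.999 = 495.973 g/mol, of which 107.129 g is Mn.
So Mn makes up 107.129/495.973 = 0.2160 of the mass, i.e. 21.60%.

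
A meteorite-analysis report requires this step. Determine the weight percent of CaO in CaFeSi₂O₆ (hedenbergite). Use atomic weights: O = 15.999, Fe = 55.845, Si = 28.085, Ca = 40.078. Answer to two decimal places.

Molar mass of CaFeSi₂O₆ = 1·40.078 + 1·55.845 + 2·28.085 + 6·15.999 = 248.087 g/mol.
Each formula unit contains 1 Ca, equivalent to 1/1 = 1.0000 mol CaO.
M(CaO) = 1×40.078 + 1×15.999 = 56.077 g/mol.
Mass of CaO per formula unit = 1.0000 × 56.077 = 56.077 g.
CaO wt% = 56.077 / 248.087 × 100 = 22.60%.

22.60 wt%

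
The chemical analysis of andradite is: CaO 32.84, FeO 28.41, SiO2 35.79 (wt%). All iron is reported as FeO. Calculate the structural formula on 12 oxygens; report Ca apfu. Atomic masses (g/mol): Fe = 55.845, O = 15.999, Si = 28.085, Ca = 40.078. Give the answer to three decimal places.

32.84 wt% CaO ÷ 56.077 g/mol = 0.58562 mol, giving 0.58562 Ca and 0.58562 O.
28.41 wt% FeO ÷ 71.844 g/mol = 0.39544 mol, giving 0.39544 Fe and 0.39544 O.
35.79 wt% SiO2 ÷ 60.083 g/mol = 0.59568 mol, giving 0.59568 Si and 1.19136 O.
Oxygen sums to 2.17242; scaling by 12/2.17242 = 5.52379 puts the formula on 12 O.
Ca: 0.58562 × 5.52379 = 3.235 atoms per formula unit.

3.235 Ca apfu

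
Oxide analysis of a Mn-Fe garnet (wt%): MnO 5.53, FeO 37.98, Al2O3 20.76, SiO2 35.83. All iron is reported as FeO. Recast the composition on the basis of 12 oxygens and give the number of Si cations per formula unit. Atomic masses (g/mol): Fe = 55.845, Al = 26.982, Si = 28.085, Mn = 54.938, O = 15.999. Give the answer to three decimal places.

2.969 Si apfu

MnO (M=70.937): mol = 0.07796; Mn = 0.07796, O = 0.07796.
FeO (M=71.844): mol = 0.52865; Fe = 0.52865, O = 0.52865.
Al2O3 (M=101.961): mol = 0.20361; Al = 0.40722, O = 0.61083.
SiO2 (M=60.083): mol = 0.59634; Si = 0.59634, O = 1.19268.
ΣO = 2.41012; factor = 12/ΣO = 4.97901.
Si apfu = 0.59634 × 4.97901 = 2.969.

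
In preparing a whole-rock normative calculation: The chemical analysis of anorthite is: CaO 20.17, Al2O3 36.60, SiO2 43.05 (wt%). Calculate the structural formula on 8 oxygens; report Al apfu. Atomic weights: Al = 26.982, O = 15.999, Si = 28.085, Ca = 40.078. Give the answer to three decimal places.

CaO: 20.17/56.077 = 0.35968 mol → 0.35968 mol Ca, 0.35968 mol O.
Al2O3: 36.60/101.961 = 0.35896 mol → 0.71792 mol Al, 1.07688 mol O.
SiO2: 43.05/60.083 = 0.71651 mol → 0.71651 mol Si, 1.43302 mol O.
Total oxygen = 2.86958 mol. Normalization factor = 8/2.86958 = 2.78786.
Al per 8 O = 0.71792 × 2.78786 = 2.001.

2.001 Al apfu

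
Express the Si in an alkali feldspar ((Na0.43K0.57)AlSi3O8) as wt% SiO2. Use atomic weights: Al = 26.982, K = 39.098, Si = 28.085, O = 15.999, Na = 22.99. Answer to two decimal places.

Formula mass = 271.401 g/mol.
3 Si → 3.0000 mol SiO2 per formula unit; M(SiO2) = 60.083, so SiO2 mass = 180.249 g.
180.249/271.401 × 100 = 66.41 wt%.

66.41 wt%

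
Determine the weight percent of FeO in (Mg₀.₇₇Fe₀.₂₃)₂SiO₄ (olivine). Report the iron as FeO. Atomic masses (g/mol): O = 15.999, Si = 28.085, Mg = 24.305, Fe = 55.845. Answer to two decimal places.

M((Mg₀.₇₇Fe₀.₂₃)₂SiO₄) = 155.199 g/mol; M(FeO) = 71.844 g/mol.
Moles FeO per formula unit = 0.46 Fe ÷ 1 = 0.4600.
FeO fraction = (0.4600 × 71.844) / 155.199 = 33.048/155.199 = 0.2129.

21.29 wt%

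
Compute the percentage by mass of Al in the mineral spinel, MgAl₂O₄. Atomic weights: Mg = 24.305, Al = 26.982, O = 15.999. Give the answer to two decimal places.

M(MgAl₂O₄) = 142.265 g/mol.
Al contributes 2 × 26.982 = 53.964 g per mole.
53.964/142.265 = 0.3793 → 37.93%.

37.93 weight percent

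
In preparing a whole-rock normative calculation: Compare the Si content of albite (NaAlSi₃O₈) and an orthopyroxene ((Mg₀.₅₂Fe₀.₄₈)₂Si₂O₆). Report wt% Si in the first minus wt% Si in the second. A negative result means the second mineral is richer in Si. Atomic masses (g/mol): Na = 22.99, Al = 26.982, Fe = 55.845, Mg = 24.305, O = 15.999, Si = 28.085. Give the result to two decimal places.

7.82 percentage points

First mineral: 84.255 g Si in 262.219 g formula = 32.13 wt% Si.
Second mineral: 56.170 g Si in 231.052 g formula = 24.31 wt% Si.
32.13% − 24.31% gives a difference of 7.82 percentage points.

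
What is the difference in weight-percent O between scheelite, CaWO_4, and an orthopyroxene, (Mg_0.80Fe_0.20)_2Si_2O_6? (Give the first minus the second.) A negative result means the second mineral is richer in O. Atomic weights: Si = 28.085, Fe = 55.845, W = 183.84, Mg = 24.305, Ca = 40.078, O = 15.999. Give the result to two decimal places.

-22.76 percentage points

M(CaWO_4) = 287.914 g/mol, so wt% O = 63.996/287.914 × 100 = 22.23%.
M((Mg_0.80Fe_0.20)_2Si_2O_6) = 213.390 g/mol, so wt% O = 95.994/213.390 × 100 = 44.99%.
22.23 − 44.99 = -22.76 pp.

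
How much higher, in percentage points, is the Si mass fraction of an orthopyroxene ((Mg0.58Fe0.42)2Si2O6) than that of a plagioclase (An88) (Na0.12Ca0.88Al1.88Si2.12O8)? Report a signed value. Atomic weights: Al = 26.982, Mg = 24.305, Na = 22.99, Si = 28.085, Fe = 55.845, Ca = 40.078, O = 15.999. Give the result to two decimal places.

M((Mg0.58Fe0.42)2Si2O6) = 227.268 g/mol, so wt% Si = 56.170/227.268 × 100 = 24.72%.
M(Na0.12Ca0.88Al1.88Si2.12O8) = 276.286 g/mol, so wt% Si = 59.540/276.286 × 100 = 21.55%.
24.72 − 21.55 = 3.17 pp.

3.17 percentage points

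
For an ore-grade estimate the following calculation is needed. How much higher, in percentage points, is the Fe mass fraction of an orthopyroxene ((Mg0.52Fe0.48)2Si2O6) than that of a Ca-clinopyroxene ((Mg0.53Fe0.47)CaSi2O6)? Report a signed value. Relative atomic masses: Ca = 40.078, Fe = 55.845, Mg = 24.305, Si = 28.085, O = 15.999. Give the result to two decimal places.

11.86 percentage points

First mineral: 53.611 g Fe in 231.052 g formula = 23.20 wt% Fe.
Second mineral: 26.247 g Fe in 231.371 g formula = 11.34 wt% Fe.
23.20% − 11.34% gives a difference of 11.86 percentage points.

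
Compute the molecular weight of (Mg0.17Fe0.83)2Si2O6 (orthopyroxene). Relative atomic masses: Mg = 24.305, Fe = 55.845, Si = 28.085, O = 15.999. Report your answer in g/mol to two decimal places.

The formula mass is the sum 0.34*24.305 + 1.66*55.845 + 2*28.085 + 6*15.999.

253.13 g/mol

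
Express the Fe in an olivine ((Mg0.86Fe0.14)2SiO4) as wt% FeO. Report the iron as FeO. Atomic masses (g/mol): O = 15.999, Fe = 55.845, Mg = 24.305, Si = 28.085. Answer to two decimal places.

13.45 wt%

M((Mg0.86Fe0.14)2SiO4) = 149.522 g/mol; M(FeO) = 71.844 g/mol.
Moles FeO per formula unit = 0.28 Fe ÷ 1 = 0.2800.
FeO fraction = (0.2800 × 71.844) / 149.522 = 20.116/149.522 = 0.1345.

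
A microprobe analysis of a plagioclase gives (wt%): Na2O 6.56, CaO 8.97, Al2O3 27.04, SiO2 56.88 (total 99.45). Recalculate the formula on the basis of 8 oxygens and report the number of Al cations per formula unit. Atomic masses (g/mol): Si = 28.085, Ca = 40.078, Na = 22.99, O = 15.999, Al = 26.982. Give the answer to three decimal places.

1.436 Al apfu

Na2O: 6.56/61.979 = 0.10584 mol → 0.21168 mol Na, 0.10584 mol O.
CaO: 8.97/56.077 = 0.15996 mol → 0.15996 mol Ca, 0.15996 mol O.
Al2O3: 27.04/101.961 = 0.26520 mol → 0.53040 mol Al, 0.79560 mol O.
SiO2: 56.88/60.083 = 0.94669 mol → 0.94669 mol Si, 1.89338 mol O.
Total oxygen = 2.95478 mol. Normalization factor = 8/2.95478 = 2.70748.
Al per 8 O = 0.53040 × 2.70748 = 1.436.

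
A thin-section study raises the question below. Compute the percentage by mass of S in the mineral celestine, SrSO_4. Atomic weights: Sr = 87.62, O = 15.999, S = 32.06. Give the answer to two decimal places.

17.45 mass %

M(SrSO_4) = 183.676 g/mol.
S contributes 1 × 32.06 = 32.060 g per mole.
32.060/183.676 = 0.1745 → 17.45%.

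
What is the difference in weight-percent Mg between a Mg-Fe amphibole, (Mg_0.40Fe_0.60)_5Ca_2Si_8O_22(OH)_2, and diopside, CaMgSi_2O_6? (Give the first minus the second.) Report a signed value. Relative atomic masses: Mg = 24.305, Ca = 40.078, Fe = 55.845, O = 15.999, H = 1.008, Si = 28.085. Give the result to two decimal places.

Mg in (Mg_0.40Fe_0.60)_5Ca_2Si_8O_22(OH)_2: molar mass 906.973 g/mol; 2×24.305 = 48.610 g → 5.36 wt%.
Mg in CaMgSi_2O_6: molar mass 216.547 g/mol; 1×24.305 = 24.305 g → 11.22 wt%.
Difference = 5.36 − 11.22 = -5.86 percentage points.

-5.86 percentage points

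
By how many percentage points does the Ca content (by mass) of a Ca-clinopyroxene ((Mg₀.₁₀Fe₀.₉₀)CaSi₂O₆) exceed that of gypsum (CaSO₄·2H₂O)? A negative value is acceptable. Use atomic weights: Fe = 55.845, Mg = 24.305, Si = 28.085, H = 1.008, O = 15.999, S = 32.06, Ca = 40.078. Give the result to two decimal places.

Ca in (Mg₀.₁₀Fe₀.₉₀)CaSi₂O₆: molar mass 244.933 g/mol; 1×40.078 = 40.078 g → 16.36 wt%.
Ca in CaSO₄·2H₂O: molar mass 172.164 g/mol; 1×40.078 = 40.078 g → 23.28 wt%.
Difference = 16.36 − 23.28 = -6.92 percentage points.

-6.92 percentage points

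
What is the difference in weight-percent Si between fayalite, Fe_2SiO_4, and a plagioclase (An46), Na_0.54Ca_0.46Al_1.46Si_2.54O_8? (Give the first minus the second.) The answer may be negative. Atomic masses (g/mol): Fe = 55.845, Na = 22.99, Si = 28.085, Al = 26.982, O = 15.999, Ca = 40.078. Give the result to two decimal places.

-12.68 percentage points

First mineral: 28.085 g Si in 203.771 g formula = 13.78 wt% Si.
Second mineral: 71.336 g Si in 269.572 g formula = 26.46 wt% Si.
13.78% − 26.46% gives a difference of -12.68 percentage points.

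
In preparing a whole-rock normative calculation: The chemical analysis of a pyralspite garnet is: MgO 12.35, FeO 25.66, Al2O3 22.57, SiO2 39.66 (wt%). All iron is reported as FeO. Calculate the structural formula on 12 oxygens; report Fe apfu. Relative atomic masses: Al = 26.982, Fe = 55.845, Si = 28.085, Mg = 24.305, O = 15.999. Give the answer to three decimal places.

MgO: 12.35/40.304 = 0.30642 mol → 0.30642 mol Mg, 0.30642 mol O.
FeO: 25.66/71.844 = 0.35716 mol → 0.35716 mol Fe, 0.35716 mol O.
Al2O3: 22.57/101.961 = 0.22136 mol → 0.44272 mol Al, 0.66408 mol O.
SiO2: 39.66/60.083 = 0.66009 mol → 0.66009 mol Si, 1.32018 mol O.
Total oxygen = 2.64784 mol. Normalization factor = 12/2.64784 = 4.53200.
Fe per 12 O = 0.35716 × 4.53200 = 1.619.

1.619 Fe apfu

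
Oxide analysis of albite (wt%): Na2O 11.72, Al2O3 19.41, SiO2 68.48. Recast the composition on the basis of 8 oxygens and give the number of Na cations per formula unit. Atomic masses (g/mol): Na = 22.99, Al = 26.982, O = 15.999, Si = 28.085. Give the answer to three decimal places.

0.995 Na apfu

Na2O: 11.72/61.979 = 0.18910 mol → 0.37820 mol Na, 0.18910 mol O.
Al2O3: 19.41/101.961 = 0.19037 mol → 0.38074 mol Al, 0.57111 mol O.
SiO2: 68.48/60.083 = 1.13976 mol → 1.13976 mol Si, 2.27952 mol O.
Total oxygen = 3.03973 mol. Normalization factor = 8/3.03973 = 2.63181.
Na per 8 O = 0.37820 × 2.63181 = 0.995.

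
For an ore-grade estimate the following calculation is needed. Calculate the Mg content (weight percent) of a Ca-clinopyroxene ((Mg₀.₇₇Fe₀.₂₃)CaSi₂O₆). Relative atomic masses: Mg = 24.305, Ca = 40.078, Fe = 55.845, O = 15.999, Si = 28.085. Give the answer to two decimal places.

8.36 weight percent

Molar mass of (Mg₀.₇₇Fe₀.₂₃)CaSi₂O₆: 0.77·24.305 + 0.23·55.845 + 1·40.078 + 2·28.085 + 6·15.999 = 223.801 g/mol.
Mass of Mg per formula unit: 0.77 × 24.305 = 18.715 g.
Weight fraction Mg = 18.715 / 223.801 = 0.0836.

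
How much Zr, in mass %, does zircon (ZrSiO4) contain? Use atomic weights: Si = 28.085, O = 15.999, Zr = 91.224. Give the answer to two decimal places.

49.77 mass %

Formula mass = 1*91.224 + 1*28.085 + 4*15.999 = 183.305 g/mol, of which 91.224 g is Zr.
So Zr makes up 91.224/183.305 = 0.4977 of the mass, i.e. 49.77%.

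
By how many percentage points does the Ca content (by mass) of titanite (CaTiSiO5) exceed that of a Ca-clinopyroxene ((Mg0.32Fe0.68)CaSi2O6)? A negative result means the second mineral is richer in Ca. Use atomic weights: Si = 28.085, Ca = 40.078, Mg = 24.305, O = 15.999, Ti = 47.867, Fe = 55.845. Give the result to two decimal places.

M(CaTiSiO5) = 196.025 g/mol, so wt% Ca = 40.078/196.025 × 100 = 20.45%.
M((Mg0.32Fe0.68)CaSi2O6) = 237.994 g/mol, so wt% Ca = 40.078/237.994 × 100 = 16.84%.
20.45 − 16.84 = 3.61 pp.

3.61 percentage points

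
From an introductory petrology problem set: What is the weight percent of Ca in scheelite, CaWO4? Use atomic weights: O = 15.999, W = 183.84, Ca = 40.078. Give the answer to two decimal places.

13.92 mass %

M(CaWO4) = 287.914 g/mol.
Ca contributes 1 × 40.078 = 40.078 g per mole.
40.078/287.914 = 0.1392 → 13.92%.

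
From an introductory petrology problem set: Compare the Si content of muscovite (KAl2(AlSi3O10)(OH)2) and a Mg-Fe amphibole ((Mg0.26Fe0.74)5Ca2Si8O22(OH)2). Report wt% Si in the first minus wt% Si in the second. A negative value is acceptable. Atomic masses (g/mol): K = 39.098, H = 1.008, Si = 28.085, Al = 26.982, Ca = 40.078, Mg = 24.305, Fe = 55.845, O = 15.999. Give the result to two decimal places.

-3.03 percentage points

First mineral: 84.255 g Si in 398.303 g formula = 21.15 wt% Si.
Second mineral: 224.680 g Si in 929.051 g formula = 24.18 wt% Si.
21.15% − 24.18% gives a difference of -3.03 percentage points.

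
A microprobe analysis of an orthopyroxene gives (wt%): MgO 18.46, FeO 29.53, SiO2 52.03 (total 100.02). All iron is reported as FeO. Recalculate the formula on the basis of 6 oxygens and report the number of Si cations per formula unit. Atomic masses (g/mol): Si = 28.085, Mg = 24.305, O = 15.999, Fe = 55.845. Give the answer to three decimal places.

1.998 Si apfu

MgO (M=40.304): mol = 0.45802; Mg = 0.45802, O = 0.45802.
FeO (M=71.844): mol = 0.41103; Fe = 0.41103, O = 0.41103.
SiO2 (M=60.083): mol = 0.86597; Si = 0.86597, O = 1.73194.
ΣO = 2.60099; factor = 6/ΣO = 2.30681.
Si apfu = 0.86597 × 2.30681 = 1.998.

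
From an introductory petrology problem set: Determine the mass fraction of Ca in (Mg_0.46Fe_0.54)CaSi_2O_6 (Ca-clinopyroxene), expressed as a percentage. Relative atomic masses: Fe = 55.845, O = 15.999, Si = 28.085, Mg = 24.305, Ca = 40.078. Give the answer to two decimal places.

Molar mass of (Mg_0.46Fe_0.54)CaSi_2O_6: 0.46·24.305 + 0.54·55.845 + 1·40.078 + 2·28.085 + 6·15.999 = 233.579 g/mol.
Mass of Ca per formula unit: 1 × 40.078 = 40.078 g.
Weight fraction Ca = 40.078 / 233.579 = 0.1716.

17.16 mass %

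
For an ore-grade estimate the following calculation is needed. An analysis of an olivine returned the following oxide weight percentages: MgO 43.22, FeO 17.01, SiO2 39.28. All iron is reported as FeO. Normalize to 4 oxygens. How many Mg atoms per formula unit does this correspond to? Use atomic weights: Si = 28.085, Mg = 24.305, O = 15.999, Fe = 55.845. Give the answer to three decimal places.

MgO: 43.22/40.304 = 1.07235 mol → 1.07235 mol Mg, 1.07235 mol O.
FeO: 17.01/71.844 = 0.23676 mol → 0.23676 mol Fe, 0.23676 mol O.
SiO2: 39.28/60.083 = 0.65376 mol → 0.65376 mol Si, 1.30752 mol O.
Total oxygen = 2.61663 mol. Normalization factor = 4/2.61663 = 1.52868.
Mg per 4 O = 1.07235 × 1.52868 = 1.639.

1.639 Mg apfu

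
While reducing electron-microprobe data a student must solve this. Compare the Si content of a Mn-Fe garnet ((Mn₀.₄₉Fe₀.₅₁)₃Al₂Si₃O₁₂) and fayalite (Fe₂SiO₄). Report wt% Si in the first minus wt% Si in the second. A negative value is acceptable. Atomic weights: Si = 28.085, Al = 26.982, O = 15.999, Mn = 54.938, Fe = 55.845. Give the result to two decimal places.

First mineral: 84.255 g Si in 496.409 g formula = 16.97 wt% Si.
Second mineral: 28.085 g Si in 203.771 g formula = 13.78 wt% Si.
16.97% − 13.78% gives a difference of 3.19 percentage points.

3.19 percentage points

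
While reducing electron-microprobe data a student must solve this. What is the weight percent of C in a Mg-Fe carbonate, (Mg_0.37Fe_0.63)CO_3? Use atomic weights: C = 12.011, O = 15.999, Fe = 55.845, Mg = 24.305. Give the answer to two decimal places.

M((Mg_0.37Fe_0.63)CO_3) = 104.183 g/mol.
C contributes 1 × 12.011 = 12.011 g per mole.
12.011/104.183 = 0.1153 → 11.53%.

11.53 wt%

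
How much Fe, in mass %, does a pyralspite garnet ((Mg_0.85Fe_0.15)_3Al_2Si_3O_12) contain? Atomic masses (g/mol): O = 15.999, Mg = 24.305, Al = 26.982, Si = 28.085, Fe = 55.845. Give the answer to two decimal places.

6.02 mass %

M((Mg_0.85Fe_0.15)_3Al_2Si_3O_12) = 417.315 g/mol.
Fe contributes 0.45 × 55.845 = 25.130 g per mole.
25.130/417.315 = 0.0602 → 6.02%.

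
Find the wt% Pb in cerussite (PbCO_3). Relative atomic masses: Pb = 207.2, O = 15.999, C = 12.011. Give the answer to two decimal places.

Molar mass of PbCO_3: 1*207.2 + 1*12.011 + 3*15.999 = 267.208 g/mol.
Mass of Pb per formula unit: 1 × 207.2 = 207.200 g.
Weight fraction Pb = 207.200 / 267.208 = 0.7754.

77.54 mass %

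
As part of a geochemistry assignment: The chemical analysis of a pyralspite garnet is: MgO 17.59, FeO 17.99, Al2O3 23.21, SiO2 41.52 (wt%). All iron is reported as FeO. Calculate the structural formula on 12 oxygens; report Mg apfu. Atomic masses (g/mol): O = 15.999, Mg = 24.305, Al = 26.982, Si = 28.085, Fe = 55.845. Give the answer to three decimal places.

1.903 Mg apfu

17.59 wt% MgO ÷ 40.304 g/mol = 0.43643 mol, giving 0.43643 Mg and 0.43643 O.
17.99 wt% FeO ÷ 71.844 g/mol = 0.25040 mol, giving 0.25040 Fe and 0.25040 O.
23.21 wt% Al2O3 ÷ 101.961 g/mol = 0.22764 mol, giving 0.45528 Al and 0.68292 O.
41.52 wt% SiO2 ÷ 60.083 g/mol = 0.69104 mol, giving 0.69104 Si and 1.38208 O.
Oxygen sums to 2.75183; scaling by 12/2.75183 = 4.36073 puts the formula on 12 O.
Mg: 0.43643 × 4.36073 = 1.903 atoms per formula unit.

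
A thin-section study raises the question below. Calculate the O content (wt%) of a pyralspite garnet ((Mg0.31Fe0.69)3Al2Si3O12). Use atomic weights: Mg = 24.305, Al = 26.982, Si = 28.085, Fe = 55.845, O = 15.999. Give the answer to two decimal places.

40.99 wt%

Molar mass of (Mg0.31Fe0.69)3Al2Si3O12: 0.93*24.305 + 2.07*55.845 + 2*26.982 + 3*28.085 + 12*15.999 = 468.410 g/mol.
Mass of O per formula unit: 12 × 15.999 = 191.988 g.
Weight fraction O = 191.988 / 468.410 = 0.4099.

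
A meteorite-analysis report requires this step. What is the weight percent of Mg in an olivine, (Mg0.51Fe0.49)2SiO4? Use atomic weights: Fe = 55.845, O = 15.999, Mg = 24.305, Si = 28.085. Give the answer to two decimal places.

Molar mass of (Mg0.51Fe0.49)2SiO4: 1.02×24.305 + 0.98×55.845 + 1×28.085 + 4×15.999 = 171.600 g/mol.
Mass of Mg per formula unit: 1.02 × 24.305 = 24.791 g.
Weight fraction Mg = 24.791 / 171.600 = 0.1445.

14.45 weight percent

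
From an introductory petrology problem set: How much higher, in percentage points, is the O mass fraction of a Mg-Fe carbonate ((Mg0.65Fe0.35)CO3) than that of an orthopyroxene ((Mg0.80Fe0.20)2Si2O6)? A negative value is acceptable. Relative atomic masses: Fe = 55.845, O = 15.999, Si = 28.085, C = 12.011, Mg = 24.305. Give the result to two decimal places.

5.35 percentage points

O in (Mg0.65Fe0.35)CO3: molar mass 95.352 g/mol; 3×15.999 = 47.997 g → 50.34 wt%.
O in (Mg0.80Fe0.20)2Si2O6: molar mass 213.390 g/mol; 6×15.999 = 95.994 g → 44.99 wt%.
Difference = 50.34 − 44.99 = 5.35 percentage points.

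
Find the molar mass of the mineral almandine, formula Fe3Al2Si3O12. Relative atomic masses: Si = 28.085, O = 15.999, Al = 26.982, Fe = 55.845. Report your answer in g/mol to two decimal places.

M = 3·55.845 + 2·26.982 + 3·28.085 + 12·15.999

497.74 g/mol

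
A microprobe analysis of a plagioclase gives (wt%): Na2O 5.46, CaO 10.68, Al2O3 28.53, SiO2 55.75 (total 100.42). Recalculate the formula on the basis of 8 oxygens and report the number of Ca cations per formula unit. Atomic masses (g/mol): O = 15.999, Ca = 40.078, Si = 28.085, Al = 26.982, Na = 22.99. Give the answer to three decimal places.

Na2O: 5.46/61.979 = 0.08809 mol → 0.17618 mol Na, 0.08809 mol O.
CaO: 10.68/56.077 = 0.19045 mol → 0.19045 mol Ca, 0.19045 mol O.
Al2O3: 28.53/101.961 = 0.27981 mol → 0.55962 mol Al, 0.83943 mol O.
SiO2: 55.75/60.083 = 0.92788 mol → 0.92788 mol Si, 1.85576 mol O.
Total oxygen = 2.97373 mol. Normalization factor = 8/2.97373 = 2.69022.
Ca per 8 O = 0.19045 × 2.69022 = 0.512.

0.512 Ca apfu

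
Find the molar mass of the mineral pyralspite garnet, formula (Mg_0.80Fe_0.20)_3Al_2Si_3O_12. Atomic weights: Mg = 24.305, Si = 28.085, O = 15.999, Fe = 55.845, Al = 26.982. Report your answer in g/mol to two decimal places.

The formula mass is the sum 2.40(24.305) + 0.60(55.845) + 2(26.982) + 3(28.085) + 12(15.999).

422.05 g/mol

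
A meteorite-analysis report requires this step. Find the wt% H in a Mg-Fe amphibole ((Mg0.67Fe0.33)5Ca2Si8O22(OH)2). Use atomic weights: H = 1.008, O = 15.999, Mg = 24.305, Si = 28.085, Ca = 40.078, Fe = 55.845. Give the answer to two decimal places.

Molar mass of (Mg0.67Fe0.33)5Ca2Si8O22(OH)2: 3.35×24.305 + 1.65×55.845 + 2×40.078 + 8×28.085 + 24×15.999 + 2×1.008 = 864.394 g/mol.
Mass of H per formula unit: 2 × 1.008 = 2.016 g.
Weight fraction H = 2.016 / 864.394 = 0.0023.

0.23 wt%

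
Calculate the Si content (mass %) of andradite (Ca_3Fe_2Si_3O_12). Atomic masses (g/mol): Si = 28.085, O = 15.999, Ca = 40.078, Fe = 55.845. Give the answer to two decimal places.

16.58 mass %

Formula mass = 3·40.078 + 2·55.845 + 3·28.085 + 12·15.999 = 508.167 g/mol, of which 84.255 g is Si.
So Si makes up 84.255/508.167 = 0.1658 of the mass, i.e. 16.58%.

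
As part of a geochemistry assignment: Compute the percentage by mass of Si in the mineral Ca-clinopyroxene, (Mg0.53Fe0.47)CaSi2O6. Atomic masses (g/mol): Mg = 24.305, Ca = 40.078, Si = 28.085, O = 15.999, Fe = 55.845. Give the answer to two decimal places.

24.28 mass %

Molar mass of (Mg0.53Fe0.47)CaSi2O6: 0.53×24.305 + 0.47×55.845 + 1×40.078 + 2×28.085 + 6×15.999 = 231.371 g/mol.
Mass of Si per formula unit: 2 × 28.085 = 56.170 g.
Weight fraction Si = 56.170 / 231.371 = 0.2428.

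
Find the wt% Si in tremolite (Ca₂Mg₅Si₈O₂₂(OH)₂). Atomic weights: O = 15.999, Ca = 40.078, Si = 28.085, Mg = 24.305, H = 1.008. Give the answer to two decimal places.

27.66 mass %

M(Ca₂Mg₅Si₈O₂₂(OH)₂) = 812.353 g/mol.
Si contributes 8 × 28.085 = 224.680 g per mole.
224.680/812.353 = 0.2766 → 27.66%.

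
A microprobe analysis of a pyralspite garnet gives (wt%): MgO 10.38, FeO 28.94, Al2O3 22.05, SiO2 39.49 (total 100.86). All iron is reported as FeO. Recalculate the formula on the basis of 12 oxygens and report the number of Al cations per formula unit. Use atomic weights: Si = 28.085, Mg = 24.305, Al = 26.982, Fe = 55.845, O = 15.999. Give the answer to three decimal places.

MgO (M=40.304): mol = 0.25754; Mg = 0.25754, O = 0.25754.
FeO (M=71.844): mol = 0.40282; Fe = 0.40282, O = 0.40282.
Al2O3 (M=101.961): mol = 0.21626; Al = 0.43252, O = 0.64878.
SiO2 (M=60.083): mol = 0.65726; Si = 0.65726, O = 1.31452.
ΣO = 2.62366; factor = 12/ΣO = 4.57376.
Al apfu = 0.43252 × 4.57376 = 1.978.

1.978 Al apfu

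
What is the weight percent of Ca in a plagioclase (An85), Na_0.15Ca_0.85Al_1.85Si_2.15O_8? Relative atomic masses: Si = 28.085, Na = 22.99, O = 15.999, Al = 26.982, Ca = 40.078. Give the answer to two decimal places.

12.35 wt%

Formula mass = 0.15*22.99 + 0.85*40.078 + 1.85*26.982 + 2.15*28.085 + 8*15.999 = 275.806 g/mol, of which 34.066 g is Ca.
So Ca makes up 34.066/275.806 = 0.1235 of the mass, i.e. 12.35%.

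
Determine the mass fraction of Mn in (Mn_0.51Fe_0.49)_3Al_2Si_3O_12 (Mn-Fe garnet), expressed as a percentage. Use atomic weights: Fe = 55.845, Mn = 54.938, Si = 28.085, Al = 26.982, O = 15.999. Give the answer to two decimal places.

16.93 weight percent

Formula mass = 1.53*54.938 + 1.47*55.845 + 2*26.982 + 3*28.085 + 12*15.999 = 496.354 g/mol, of which 84.055 g is Mn.
So Mn makes up 84.055/496.354 = 0.1693 of the mass, i.e. 16.93%.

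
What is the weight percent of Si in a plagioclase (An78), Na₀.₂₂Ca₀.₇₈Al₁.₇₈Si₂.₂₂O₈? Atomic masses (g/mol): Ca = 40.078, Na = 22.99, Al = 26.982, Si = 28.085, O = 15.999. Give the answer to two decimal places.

22.70 wt%

M(Na₀.₂₂Ca₀.₇₈Al₁.₇₈Si₂.₂₂O₈) = 274.687 g/mol.
Si contributes 2.22 × 28.085 = 62.349 g per mole.
62.349/274.687 = 0.2270 → 22.70%.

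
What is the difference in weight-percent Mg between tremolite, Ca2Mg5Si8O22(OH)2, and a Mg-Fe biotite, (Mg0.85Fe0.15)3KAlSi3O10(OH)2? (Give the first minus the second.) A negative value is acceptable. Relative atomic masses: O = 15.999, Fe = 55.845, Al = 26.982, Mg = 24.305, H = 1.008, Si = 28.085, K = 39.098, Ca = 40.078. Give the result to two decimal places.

Mg in Ca2Mg5Si8O22(OH)2: molar mass 812.353 g/mol; 5×24.305 = 121.525 g → 14.96 wt%.
Mg in (Mg0.85Fe0.15)3KAlSi3O10(OH)2: molar mass 431.447 g/mol; 2.55×24.305 = 61.978 g → 14.37 wt%.
Difference = 14.96 − 14.37 = 0.59 percentage points.

0.59 percentage points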